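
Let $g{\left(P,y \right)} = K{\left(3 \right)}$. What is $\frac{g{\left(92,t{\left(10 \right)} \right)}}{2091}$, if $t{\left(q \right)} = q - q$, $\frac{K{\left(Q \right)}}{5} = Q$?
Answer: $\frac{5}{697} \approx 0.0071736$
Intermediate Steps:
$K{\left(Q \right)} = 5 Q$
$t{\left(q \right)} = 0$
$g{\left(P,y \right)} = 15$ ($g{\left(P,y \right)} = 5 \cdot 3 = 15$)
$\frac{g{\left(92,t{\left(10 \right)} \right)}}{2091} = \frac{15}{2091} = 15 \cdot \frac{1}{2091} = \frac{5}{697}$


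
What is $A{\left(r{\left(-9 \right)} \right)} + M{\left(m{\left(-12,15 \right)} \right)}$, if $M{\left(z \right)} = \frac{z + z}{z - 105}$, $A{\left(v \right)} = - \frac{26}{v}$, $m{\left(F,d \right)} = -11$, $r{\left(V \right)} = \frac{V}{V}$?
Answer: $- \frac{1497}{58} \approx -25.81$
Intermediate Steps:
$r{\left(V \right)} = 1$
$M{\left(z \right)} = \frac{2 z}{-105 + z}$
$A{\left(r{\left(-9 \right)} \right)} + M{\left(m{\left(-12,15 \right)} \right)} = - \frac{26}{1} + 2 \left(-11\right) \frac{1}{-105 - 11} = \left(-26\right) 1 + 2 \left(-11\right) \frac{1}{-116} = -26 + 2 \left(-11\right) \left(- \frac{1}{116}\right) = -26 + \frac{11}{58} = - \frac{1497}{58}$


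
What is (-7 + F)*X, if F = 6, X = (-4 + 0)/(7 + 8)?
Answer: 4/15 ≈ 0.26667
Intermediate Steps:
X = -4/15 ≈ -0.26667
(-7 + F)*X = (-7 + 6)*(-4/15) = -1*(-4/15) = 4/15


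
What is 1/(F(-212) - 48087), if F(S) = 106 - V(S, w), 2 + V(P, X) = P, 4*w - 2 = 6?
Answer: -1/47767 ≈ -2.0935e-5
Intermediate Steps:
w = 2 (w = ½ + (¼)*6 = ½ + 3/2 = 2)
V(P, X) = -2 + P
F(S) = 108 - S (F(S) = 106 - (-2 + S) = 106 + (2 - S) = 108 - S)
1/(F(-212) - 48087) = 1/((108 - 1*(-212)) - 48087) = 1/((108 + 212) - 48087) = 1/(320 - 48087) = 1/(-47767) = -1/47767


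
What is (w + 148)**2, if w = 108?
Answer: 65536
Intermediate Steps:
(w + 148)**2 = (108 + 148)**2 = 256**2 = 65536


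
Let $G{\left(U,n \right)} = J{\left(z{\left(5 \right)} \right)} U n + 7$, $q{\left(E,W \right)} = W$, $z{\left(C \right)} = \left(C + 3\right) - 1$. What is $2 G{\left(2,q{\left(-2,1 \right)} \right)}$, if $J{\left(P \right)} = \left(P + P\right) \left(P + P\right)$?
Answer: $798$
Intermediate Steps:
$z{\left(C \right)} = 2 + C$ ($z{\left(C \right)} = \left(3 + C\right) - 1 = 2 + C$)
$J{\left(P \right)} = 4 P^{2}$ ($J{\left(P \right)} = 2 P 2 P = 4 P^{2}$)
$G{\left(U,n \right)} = 7 + 196 U n$ ($G{\left(U,n \right)} = 4 \left(2 + 5\right)^{2} U n + 7 = 4 \cdot 7^{2} U n + 7 = 4 \cdot 49 U n + 7 = 196 U n + 7 = 7 + 196 U n$)
$2 G{\left(2,q{\left(-2,1 \right)} \right)} = 2 \left(7 + 196 \cdot 2 \cdot 1\right) = 2 \left(7 + 392\right) = 2 \cdot 399 = 798$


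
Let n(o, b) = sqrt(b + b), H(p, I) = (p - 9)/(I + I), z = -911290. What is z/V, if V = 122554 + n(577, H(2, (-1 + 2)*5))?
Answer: -558411173300/75097414587 + 911290*I*sqrt(35)/75097414587 ≈ -7.4358 + 7.179e-5*I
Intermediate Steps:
H(p, I) = (-9 + p)/(2*I) (H(p, I) = (-9 + p)/((2*I)) = (-9 + p)*(1/(2*I)) = (-9 + p)/(2*I))
n(o, b) = sqrt(2)*sqrt(b) (n(o, b) = sqrt(2*b) = sqrt(2)*sqrt(b))
V = 122554 + I*sqrt(35)/5 (V = 122554 + sqrt(2)*sqrt((-9 + 2)/(2*(((-1 + 2)*5)))) = 122554 + sqrt(2)*sqrt((1/2)*(-7)/(1*5)) = 122554 + sqrt(2)*sqrt((1/2)*(-7)/5) = 122554 + sqrt(2)*sqrt((1/2)*(1/5)*(-7)) = 122554 + sqrt(2)*sqrt(-7/10) = 122554 + sqrt(2)*(I*sqrt(70)/10) = 122554 + I*sqrt(35)/5 ≈ 1.2255e+5 + 1.1832*I)
z/V = -911290/(122554 + I*sqrt(35)/5)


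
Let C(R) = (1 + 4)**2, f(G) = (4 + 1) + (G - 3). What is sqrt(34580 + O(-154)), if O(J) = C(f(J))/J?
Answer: sqrt(820095430)/154 ≈ 185.96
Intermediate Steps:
f(G) = 2 + G (f(G) = 5 + (-3 + G) = 2 + G)
C(R) = 25 (C(R) = 5**2 = 25)
O(J) = 25/J
sqrt(34580 + O(-154)) = sqrt(34580 + 25/(-154)) = sqrt(34580 + 25*(-1/154)) = sqrt(34580 - 25/154) = sqrt(5325295/154) = sqrt(820095430)/154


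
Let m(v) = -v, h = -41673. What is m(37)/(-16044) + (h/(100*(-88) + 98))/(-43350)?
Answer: 553707137/252179391450 ≈ 0.0021957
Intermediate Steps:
m(37)/(-16044) + (h/(100*(-88) + 98))/(-43350) = -1*37/(-16044) - 41673/(100*(-88) + 98)/(-43350) = -37*(-1/16044) - 41673/(-8800 + 98)*(-1/43350) = 37/16044 - 41673/(-8702)*(-1/43350) = 37/16044 - 41673*(-1/8702)*(-1/43350) = 37/16044 + (41673/8702)*(-1/43350) = 37/16044 - 13891/125743900 = 553707137/252179391450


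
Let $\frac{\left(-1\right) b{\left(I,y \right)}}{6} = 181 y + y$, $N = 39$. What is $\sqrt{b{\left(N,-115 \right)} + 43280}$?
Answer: $2 \sqrt{42215} \approx 410.93$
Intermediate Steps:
$b{\left(I,y \right)} = - 1092 y$ ($b{\left(I,y \right)} = - 6 \left(181 y + y\right) = - 6 \cdot 182 y = - 1092 y$)
$\sqrt{b{\left(N,-115 \right)} + 43280} = \sqrt{\left(-1092\right) \left(-115\right) + 43280} = \sqrt{125580 + 43280} = \sqrt{168860} = 2 \sqrt{42215}$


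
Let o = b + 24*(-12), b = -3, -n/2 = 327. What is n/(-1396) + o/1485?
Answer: 94159/345510 ≈ 0.27252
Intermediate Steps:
n = -654 (n = -2*327 = -654)
o = -291 (o = -3 + 24*(-12) = -3 - 288 = -291)
n/(-1396) + o/1485 = -654/(-1396) - 291/1485 = -654*(-1/1396) - 291*1/1485 = 327/698 - 97/495 = 94159/345510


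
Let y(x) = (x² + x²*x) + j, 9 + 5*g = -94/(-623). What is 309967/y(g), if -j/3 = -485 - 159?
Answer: 9368921778236125/58322871811238 ≈ 160.64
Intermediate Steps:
j = 1932 (j = -3*(-485 - 159) = -3*(-644) = 1932)
g = -5513/3115 (g = -9/5 + (-94/(-623))/5 = -9/5 + (-94*(-1/623))/5 = -9/5 + (⅕)*(94/623) = -9/5 + 94/3115 = -5513/3115 ≈ -1.7698)
y(x) = 1932 + x² + x³ (y(x) = (x² + x²*x) + 1932 = (x² + x³) + 1932 = 1932 + x² + x³)
309967/y(g) = 309967/(1932 + (-5513/3115)² + (-5513/3115)³) = 309967/(1932 + 30393169/9703225 - 167557540697/30225545875) = 309967/(58322871811238/30225545875) = 309967*(30225545875/58322871811238) = 9368921778236125/58322871811238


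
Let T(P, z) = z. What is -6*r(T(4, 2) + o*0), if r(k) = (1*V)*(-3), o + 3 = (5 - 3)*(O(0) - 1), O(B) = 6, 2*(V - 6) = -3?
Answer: 81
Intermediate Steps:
V = 9/2 (V = 6 + (½)*(-3) = 6 - 3/2 = 9/2 ≈ 4.5000)
o = 7 (o = -3 + (5 - 3)*(6 - 1) = -3 + 2*5 = -3 + 10 = 7)
r(k) = -27/2 (r(k) = (1*(9/2))*(-3) = (9/2)*(-3) = -27/2)
-6*r(T(4, 2) + o*0) = -6*(-27/2) = 81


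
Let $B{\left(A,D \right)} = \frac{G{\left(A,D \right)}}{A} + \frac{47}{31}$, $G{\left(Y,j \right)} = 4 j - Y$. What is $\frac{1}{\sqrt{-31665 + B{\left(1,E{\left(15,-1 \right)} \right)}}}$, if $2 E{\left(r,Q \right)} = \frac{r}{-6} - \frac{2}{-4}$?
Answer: $- \frac{i \sqrt{30433413}}{981723} \approx - 0.0056194 i$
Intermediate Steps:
$E{\left(r,Q \right)} = \frac{1}{4} - \frac{r}{12}$ ($E{\left(r,Q \right)} = \frac{\frac{r}{-6} - \frac{2}{-4}}{2} = \frac{r \left(- \frac{1}{6}\right) - - \frac{1}{2}}{2} = \frac{- \frac{r}{6} + \frac{1}{2}}{2} = \frac{\frac{1}{2} - \frac{r}{6}}{2} = \frac{1}{4} - \frac{r}{12}$)
$G{\left(Y,j \right)} = - Y + 4 j$
$B{\left(A,D \right)} = \frac{47}{31} + \frac{- A + 4 D}{A}$ ($B{\left(A,D \right)} = \frac{- A + 4 D}{A} + \frac{47}{31} = \frac{47}{31} + \frac{- A + 4 D}{A}$)
$\frac{1}{\sqrt{-31665 + B{\left(1,E{\left(15,-1 \right)} \right)}}} = \frac{1}{\sqrt{-31665 + \left(\frac{16}{31} + \frac{4 \left(\frac{1}{4} - \frac{5}{4}\right)}{1}\right)}} = \frac{1}{\sqrt{-31665 + \left(\frac{16}{31} + 4 \left(\frac{1}{4} - \frac{5}{4}\right) 1\right)}} = \frac{1}{\sqrt{-31665 + \left(\frac{16}{31} + 4 \left(-1\right) 1\right)}} = \frac{1}{\sqrt{-31665 + \left(\frac{16}{31} - 4\right)}} = \frac{1}{\sqrt{-31665 - \frac{108}{31}}} = \frac{1}{\sqrt{- \frac{981723}{31}}} = \frac{1}{\frac{1}{31} i \sqrt{30433413}} = - \frac{i \sqrt{30433413}}{981723}$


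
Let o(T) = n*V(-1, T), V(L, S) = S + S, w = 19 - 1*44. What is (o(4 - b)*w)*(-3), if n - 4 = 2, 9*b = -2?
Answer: 3800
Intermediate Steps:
b = -2/9 (b = (⅑)*(-2) = -2/9 ≈ -0.22222)
w = -25 (w = 19 - 44 = -25)
V(L, S) = 2*S
n = 6 (n = 4 + 2 = 6)
o(T) = 12*T (o(T) = 6*(2*T) = 12*T)
(o(4 - b)*w)*(-3) = ((12*(4 - 1*(-2/9)))*(-25))*(-3) = ((12*(4 + 2/9))*(-25))*(-3) = ((12*(38/9))*(-25))*(-3) = ((152/3)*(-25))*(-3) = -3800/3*(-3) = 3800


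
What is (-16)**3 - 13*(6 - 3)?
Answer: -4135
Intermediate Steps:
(-16)**3 - 13*(6 - 3) = -4096 - 13*3 = -4096 - 1*39 = -4096 - 39 = -4135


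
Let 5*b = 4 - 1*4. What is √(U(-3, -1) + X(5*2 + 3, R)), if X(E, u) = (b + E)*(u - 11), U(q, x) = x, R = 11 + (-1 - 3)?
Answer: I*√53 ≈ 7.2801*I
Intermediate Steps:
R = 7 (R = 11 - 4 = 7)
b = 0 (b = (4 - 1*4)/5 = (4 - 4)/5 = (⅕)*0 = 0)
X(E, u) = E*(-11 + u) (X(E, u) = (0 + E)*(u - 11) = E*(-11 + u))
√(U(-3, -1) + X(5*2 + 3, R)) = √(-1 + (5*2 + 3)*(-11 + 7)) = √(-1 + (10 + 3)*(-4)) = √(-1 + 13*(-4)) = √(-1 - 52) = √(-53) = I*√53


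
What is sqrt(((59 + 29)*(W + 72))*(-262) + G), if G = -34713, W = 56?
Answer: I*sqrt(2985881) ≈ 1728.0*I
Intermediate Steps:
sqrt(((59 + 29)*(W + 72))*(-262) + G) = sqrt(((59 + 29)*(56 + 72))*(-262) - 34713) = sqrt((88*128)*(-262) - 34713) = sqrt(11264*(-262) - 34713) = sqrt(-2951168 - 34713) = sqrt(-2985881) = I*sqrt(2985881)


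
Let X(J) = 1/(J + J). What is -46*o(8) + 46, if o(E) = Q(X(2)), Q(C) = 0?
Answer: 46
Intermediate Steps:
X(J) = 1/(2*J)
o(E) = 0
-46*o(8) + 46 = -46*0 + 46 = 0 + 46 = 46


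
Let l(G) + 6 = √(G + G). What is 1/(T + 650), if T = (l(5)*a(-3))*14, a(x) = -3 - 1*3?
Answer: 577/630578 + 21*√10/315289 ≈ 0.0011257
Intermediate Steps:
a(x) = -6 (a(x) = -3 - 3 = -6)
l(G) = -6 + √2*√G (l(G) = -6 + √(G + G) = -6 + √(2*G) = -6 + √2*√G)
T = 504 - 84*√10 (T = ((-6 + √2*√5)*(-6))*14 = ((-6 + √10)*(-6))*14 = (36 - 6*√10)*14 = 504 - 84*√10 ≈ 238.37)
1/(T + 650) = 1/((504 - 84*√10) + 650) = 1/(1154 - 84*√10)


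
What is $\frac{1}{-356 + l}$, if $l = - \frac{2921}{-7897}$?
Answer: $- \frac{7897}{2808411} \approx -0.0028119$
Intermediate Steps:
$l = \frac{2921}{7897}$ ($l = \left(-2921\right) \left(- \frac{1}{7897}\right) = \frac{2921}{7897} \approx 0.36989$)
$\frac{1}{-356 + l} = \frac{1}{-356 + \frac{2921}{7897}} = \frac{1}{- \frac{2808411}{7897}} = - \frac{7897}{2808411}$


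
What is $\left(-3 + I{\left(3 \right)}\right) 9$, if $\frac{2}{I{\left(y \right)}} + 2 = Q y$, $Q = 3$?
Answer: $- \frac{171}{7} \approx -24.429$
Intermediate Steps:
$I{\left(y \right)} = \frac{2}{-2 + 3 y}$
$\left(-3 + I{\left(3 \right)}\right) 9 = \left(-3 + \frac{2}{-2 + 3 \cdot 3}\right) 9 = \left(-3 + \frac{2}{-2 + 9}\right) 9 = \left(-3 + \frac{2}{7}\right) 9 = \left(- \frac{19}{7}\right) 9 = - \frac{171}{7}$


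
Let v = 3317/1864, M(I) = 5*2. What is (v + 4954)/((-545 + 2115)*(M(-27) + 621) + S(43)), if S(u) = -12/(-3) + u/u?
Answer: 1026397/205179800 ≈ 0.0050024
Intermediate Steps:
M(I) = 10
v = 3317/1864 (v = 3317*(1/1864) = 3317/1864 ≈ 1.7795)
S(u) = 5 (S(u) = -12*(-⅓) + 1 = 4 + 1 = 5)
(v + 4954)/((-545 + 2115)*(M(-27) + 621) + S(43)) = (3317/1864 + 4954)/((-545 + 2115)*(10 + 621) + 5) = 9237573/(1864*(1570*631 + 5)) = 9237573/(1864*(990670 + 5)) = (9237573/1864)/990675 = (9237573/1864)*(1/990675) = 1026397/205179800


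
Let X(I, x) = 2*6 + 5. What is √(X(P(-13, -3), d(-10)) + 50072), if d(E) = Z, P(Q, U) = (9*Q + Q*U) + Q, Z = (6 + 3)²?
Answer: √50089 ≈ 223.81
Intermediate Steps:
Z = 81 (Z = 9² = 81)
P(Q, U) = 10*Q + Q*U
d(E) = 81
X(I, x) = 17 (X(I, x) = 12 + 5 = 17)
√(X(P(-13, -3), d(-10)) + 50072) = √(17 + 50072) = √50089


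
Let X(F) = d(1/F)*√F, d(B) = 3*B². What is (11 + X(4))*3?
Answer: 273/8 ≈ 34.125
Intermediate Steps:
X(F) = 3/F^(3/2) (X(F) = (3*(1/F)²)*√F = (3/F²)*√F = 3/F^(3/2))
(11 + X(4))*3 = (11 + 3/4^(3/2))*3 = (11 + 3*(⅛))*3 = (11 + 3/8)*3 = (91/8)*3 = 273/8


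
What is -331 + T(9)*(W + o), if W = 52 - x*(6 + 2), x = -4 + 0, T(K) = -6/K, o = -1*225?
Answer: -237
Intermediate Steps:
o = -225
x = -4
W = 84 (W = 52 - (-4)*(6 + 2) = 52 - (-4)*8 = 52 - 1*(-32) = 52 + 32 = 84)
-331 + T(9)*(W + o) = -331 + (-6/9)*(84 - 225) = -331 - 6*⅑*(-141) = -331 - ⅔*(-141) = -331 + 94 = -237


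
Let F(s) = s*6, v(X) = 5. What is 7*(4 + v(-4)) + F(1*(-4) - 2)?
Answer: 27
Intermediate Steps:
F(s) = 6*s
7*(4 + v(-4)) + F(1*(-4) - 2) = 7*(4 + 5) + 6*(1*(-4) - 2) = 7*9 + 6*(-4 - 2) = 63 + 6*(-6) = 63 - 36 = 27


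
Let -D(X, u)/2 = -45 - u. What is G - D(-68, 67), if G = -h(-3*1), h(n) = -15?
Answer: -209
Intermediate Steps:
D(X, u) = 90 + 2*u (D(X, u) = -2*(-45 - u) = 90 + 2*u)
G = 15 (G = -1*(-15) = 15)
G - D(-68, 67) = 15 - (90 + 2*67) = 15 - (90 + 134) = 15 - 1*224 = 15 - 224 = -209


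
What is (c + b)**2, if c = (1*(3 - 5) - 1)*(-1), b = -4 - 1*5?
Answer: 36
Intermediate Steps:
b = -9 (b = -4 - 5 = -9)
c = 3 (c = (1*(-2) - 1)*(-1) = (-2 - 1)*(-1) = -3*(-1) = 3)
(c + b)**2 = (3 - 9)**2 = (-6)**2 = 36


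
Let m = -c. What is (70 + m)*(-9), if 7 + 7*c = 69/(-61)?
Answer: -273474/427 ≈ -640.45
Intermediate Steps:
c = -496/427 (c = -1 + (69/(-61))/7 = -1 + (69*(-1/61))/7 = -1 + (⅐)*(-69/61) = -1 - 69/427 = -496/427 ≈ -1.1616)
m = 496/427 (m = -1*(-496/427) = 496/427 ≈ 1.1616)
(70 + m)*(-9) = (70 + 496/427)*(-9) = (30386/427)*(-9) = -273474/427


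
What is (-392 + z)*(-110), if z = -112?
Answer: 55440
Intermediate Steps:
(-392 + z)*(-110) = (-392 - 112)*(-110) = -504*(-110) = 55440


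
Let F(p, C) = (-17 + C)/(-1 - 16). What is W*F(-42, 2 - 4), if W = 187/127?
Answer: 209/127 ≈ 1.6457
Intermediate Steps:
F(p, C) = 1 - C/17 (F(p, C) = (-17 + C)/(-17) = (-17 + C)*(-1/17) = 1 - C/17)
W = 187/127 (W = 187*(1/127) = 187/127 ≈ 1.4724)
W*F(-42, 2 - 4) = 187*(1 - (2 - 4)/17)/127 = 187*(1 - 1/17*(-2))/127 = 187*(1 + 2/17)/127 = (187/127)*(19/17) = 209/127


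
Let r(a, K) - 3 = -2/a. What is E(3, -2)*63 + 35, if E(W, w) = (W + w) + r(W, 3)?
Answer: 245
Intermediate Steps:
r(a, K) = 3 - 2/a
E(W, w) = 3 + W + w - 2/W (E(W, w) = (W + w) + (3 - 2/W) = 3 + W + w - 2/W)
E(3, -2)*63 + 35 = (3 + 3 - 2 - 2/3)*63 + 35 = (10/3)*63 + 35 = 210 + 35 = 245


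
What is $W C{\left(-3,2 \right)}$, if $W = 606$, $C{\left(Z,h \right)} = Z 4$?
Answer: $-7272$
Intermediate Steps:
$C{\left(Z,h \right)} = 4 Z$
$W C{\left(-3,2 \right)} = 606 \cdot 4 \left(-3\right) = 606 \left(-12\right) = -7272$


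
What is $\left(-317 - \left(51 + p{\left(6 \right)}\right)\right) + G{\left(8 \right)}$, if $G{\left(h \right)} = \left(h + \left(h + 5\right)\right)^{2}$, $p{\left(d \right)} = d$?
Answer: $67$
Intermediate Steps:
$G{\left(h \right)} = \left(5 + 2 h\right)^{2}$ ($G{\left(h \right)} = \left(h + \left(5 + h\right)\right)^{2} = \left(5 + 2 h\right)^{2}$)
$\left(-317 - \left(51 + p{\left(6 \right)}\right)\right) + G{\left(8 \right)} = \left(-317 - 57\right) + \left(5 + 2 \cdot 8\right)^{2} = \left(-317 - 57\right) + \left(5 + 16\right)^{2} = \left(-317 - 57\right) + 21^{2} = -374 + 441 = 67$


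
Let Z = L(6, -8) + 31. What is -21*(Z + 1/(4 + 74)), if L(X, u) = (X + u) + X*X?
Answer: -35497/26 ≈ -1365.3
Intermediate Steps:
L(X, u) = X + u + X**2 (L(X, u) = (X + u) + X**2 = X + u + X**2)
Z = 65 (Z = (6 - 8 + 6**2) + 31 = (6 - 8 + 36) + 31 = 34 + 31 = 65)
-21*(Z + 1/(4 + 74)) = -21*(65 + 1/(4 + 74)) = -21*(65 + 1/78) = -21*5071/78 = -35497/26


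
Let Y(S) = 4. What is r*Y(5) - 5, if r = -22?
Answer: -93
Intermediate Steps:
r*Y(5) - 5 = -22*4 - 5 = -88 - 5 = -93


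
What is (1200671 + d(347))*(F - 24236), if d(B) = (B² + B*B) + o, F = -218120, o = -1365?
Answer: -349022692144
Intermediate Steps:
d(B) = -1365 + 2*B² (d(B) = (B² + B*B) - 1365 = (B² + B²) - 1365 = 2*B² - 1365 = -1365 + 2*B²)
(1200671 + d(347))*(F - 24236) = (1200671 + (-1365 + 2*347²))*(-218120 - 24236) = (1200671 + (-1365 + 2*120409))*(-242356) = (1200671 + (-1365 + 240818))*(-242356) = (1200671 + 239453)*(-242356) = 1440124*(-242356) = -349022692144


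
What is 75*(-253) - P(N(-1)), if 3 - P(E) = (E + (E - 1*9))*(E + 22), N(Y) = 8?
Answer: -18768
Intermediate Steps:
P(E) = 3 - (-9 + 2*E)*(22 + E) (P(E) = 3 - (E + (E - 1*9))*(E + 22) = 3 - (E + (E - 9))*(22 + E) = 3 - (E + (-9 + E))*(22 + E) = 3 - (-9 + 2*E)*(22 + E))
75*(-253) - P(N(-1)) = 75*(-253) - (201 - 35*8 - 2*8²) = -18975 - (201 - 280 - 2*64) = -18975 - (201 - 280 - 128) = -18975 - 1*(-207) = -18975 + 207 = -18768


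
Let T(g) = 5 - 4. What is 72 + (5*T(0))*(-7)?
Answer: 37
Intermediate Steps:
T(g) = 1
72 + (5*T(0))*(-7) = 72 + (5*1)*(-7) = 72 + 5*(-7) = 72 - 35 = 37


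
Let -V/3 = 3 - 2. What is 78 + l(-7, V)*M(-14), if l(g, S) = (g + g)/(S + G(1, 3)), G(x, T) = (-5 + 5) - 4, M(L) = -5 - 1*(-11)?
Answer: 90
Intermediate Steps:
V = -3 (V = -3*(3 - 2) = -3*1 = -3)
M(L) = 6 (M(L) = -5 + 11 = 6)
G(x, T) = -4 (G(x, T) = 0 - 4 = -4)
l(g, S) = 2*g/(-4 + S) (l(g, S) = (g + g)/(S - 4) = (2*g)/(-4 + S) = 2*g/(-4 + S))
78 + l(-7, V)*M(-14) = 78 + (2*(-7)/(-4 - 3))*6 = 78 + (2*(-7)/(-7))*6 = 78 + (2*(-7)*(-⅐))*6 = 78 + 2*6 = 78 + 12 = 90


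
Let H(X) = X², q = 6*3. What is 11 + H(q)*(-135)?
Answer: -43729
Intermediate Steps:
q = 18
11 + H(q)*(-135) = 11 + 18²*(-135) = 11 + 324*(-135) = 11 - 43740 = -43729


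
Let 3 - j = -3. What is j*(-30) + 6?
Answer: -174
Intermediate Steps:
j = 6 (j = 3 - 1*(-3) = 3 + 3 = 6)
j*(-30) + 6 = 6*(-30) + 6 = -180 + 6 = -174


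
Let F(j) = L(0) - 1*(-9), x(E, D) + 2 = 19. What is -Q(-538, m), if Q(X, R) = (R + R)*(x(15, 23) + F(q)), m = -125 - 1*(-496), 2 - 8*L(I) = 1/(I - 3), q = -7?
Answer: -234101/12 ≈ -19508.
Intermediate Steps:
x(E, D) = 17 (x(E, D) = -2 + 19 = 17)
L(I) = 1/4 - 1/(8*(-3 + I)) (L(I) = 1/4 - 1/(8*(I - 3)) = 1/4 - 1/(8*(-3 + I)))
m = 371 (m = -125 + 496 = 371)
F(j) = 223/24 (F(j) = (-7 + 2*0)/(8*(-3 + 0)) - 1*(-9) = (1/8)*(-7 + 0)/(-3) + 9 = (1/8)*(-1/3)*(-7) + 9 = 7/24 + 9 = 223/24)
Q(X, R) = 631*R/12 (Q(X, R) = (R + R)*(17 + 223/24) = (2*R)*(631/24) = 631*R/12)
-Q(-538, m) = -631*371/12 = -1*234101/12 = -234101/12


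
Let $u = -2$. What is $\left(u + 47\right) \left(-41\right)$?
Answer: $-1845$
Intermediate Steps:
$\left(u + 47\right) \left(-41\right) = \left(-2 + 47\right) \left(-41\right) = 45 \left(-41\right) = -1845$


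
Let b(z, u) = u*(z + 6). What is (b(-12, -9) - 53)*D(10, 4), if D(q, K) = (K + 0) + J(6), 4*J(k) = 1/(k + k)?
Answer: 193/48 ≈ 4.0208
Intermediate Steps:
J(k) = 1/(8*k) (J(k) = 1/(4*(k + k)) = 1/(4*((2*k))) = (1/(2*k))/4 = 1/(8*k))
b(z, u) = u*(6 + z)
D(q, K) = 1/48 + K (D(q, K) = (K + 0) + (⅛)/6 = K + (⅛)*(⅙) = K + 1/48 = 1/48 + K)
(b(-12, -9) - 53)*D(10, 4) = (-9*(6 - 12) - 53)*(1/48 + 4) = (-9*(-6) - 53)*(193/48) = (54 - 53)*(193/48) = 1*(193/48) = 193/48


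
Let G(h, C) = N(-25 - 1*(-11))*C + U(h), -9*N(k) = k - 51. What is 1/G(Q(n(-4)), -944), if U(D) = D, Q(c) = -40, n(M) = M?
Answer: -9/61720 ≈ -0.00014582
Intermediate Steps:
N(k) = 17/3 - k/9 (N(k) = -(k - 51)/9 = -(-51 + k)/9 = 17/3 - k/9)
G(h, C) = h + 65*C/9 (G(h, C) = (17/3 - (-25 - 1*(-11))/9)*C + h = (17/3 - (-25 + 11)/9)*C + h = (17/3 - ⅑*(-14))*C + h = (17/3 + 14/9)*C + h = 65*C/9 + h = h + 65*C/9)
1/G(Q(n(-4)), -944) = 1/(-40 + (65/9)*(-944)) = 1/(-40 - 61360/9) = 1/(-61720/9) = -9/61720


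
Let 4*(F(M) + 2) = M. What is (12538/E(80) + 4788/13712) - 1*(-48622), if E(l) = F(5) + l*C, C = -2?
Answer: 107001655503/2204204 ≈ 48544.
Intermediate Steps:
F(M) = -2 + M/4
E(l) = -¾ - 2*l (E(l) = (-2 + (¼)*5) + l*(-2) = (-2 + 5/4) - 2*l = -¾ - 2*l)
(12538/E(80) + 4788/13712) - 1*(-48622) = (12538/(-¾ - 2*80) + 4788/13712) - 1*(-48622) = (12538/(-¾ - 160) + 4788*(1/13712)) + 48622 = (12538/(-643/4) + 1197/3428) + 48622 = (12538*(-4/643) + 1197/3428) + 48622 = (-50152/643 + 1197/3428) + 48622 = -171151385/2204204 + 48622 = 107001655503/2204204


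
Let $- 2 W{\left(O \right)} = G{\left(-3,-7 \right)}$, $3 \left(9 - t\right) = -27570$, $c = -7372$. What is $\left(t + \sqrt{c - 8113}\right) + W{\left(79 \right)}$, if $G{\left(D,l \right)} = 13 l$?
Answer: $\frac{18489}{2} + i \sqrt{15485} \approx 9244.5 + 124.44 i$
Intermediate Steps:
$t = 9199$ ($t = 9 - -9190 = 9 + 9190 = 9199$)
$W{\left(O \right)} = \frac{91}{2}$ ($W{\left(O \right)} = - \frac{13 \left(-7\right)}{2} = \left(- \frac{1}{2}\right) \left(-91\right) = \frac{91}{2}$)
$\left(t + \sqrt{c - 8113}\right) + W{\left(79 \right)} = \left(9199 + \sqrt{-7372 - 8113}\right) + \frac{91}{2} = \left(9199 + \sqrt{-15485}\right) + \frac{91}{2} = \left(9199 + i \sqrt{15485}\right) + \frac{91}{2} = \frac{18489}{2} + i \sqrt{15485}$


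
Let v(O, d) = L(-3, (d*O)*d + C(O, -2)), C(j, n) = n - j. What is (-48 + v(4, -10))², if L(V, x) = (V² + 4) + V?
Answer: 1444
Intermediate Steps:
L(V, x) = 4 + V + V² (L(V, x) = (4 + V²) + V = 4 + V + V²)
v(O, d) = 10 (v(O, d) = 4 - 3 + (-3)² = 4 - 3 + 9 = 10)
(-48 + v(4, -10))² = (-48 + 10)² = (-38)² = 1444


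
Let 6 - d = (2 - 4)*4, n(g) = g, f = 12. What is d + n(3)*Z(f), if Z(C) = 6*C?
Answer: 230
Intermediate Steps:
d = 14 (d = 6 - (2 - 4)*4 = 6 - (-2)*4 = 6 - 1*(-8) = 6 + 8 = 14)
d + n(3)*Z(f) = 14 + 3*(6*12) = 14 + 3*72 = 14 + 216 = 230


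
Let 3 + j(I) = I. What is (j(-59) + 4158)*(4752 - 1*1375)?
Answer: 13832192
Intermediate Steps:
j(I) = -3 + I
(j(-59) + 4158)*(4752 - 1*1375) = ((-3 - 59) + 4158)*(4752 - 1*1375) = (-62 + 4158)*(4752 - 1375) = 4096*3377 = 13832192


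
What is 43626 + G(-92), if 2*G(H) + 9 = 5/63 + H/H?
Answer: 5496377/126 ≈ 43622.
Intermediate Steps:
G(H) = -499/126 (G(H) = -9/2 + (5/63 + H/H)/2 = -9/2 + (5*(1/63) + 1)/2 = -9/2 + (5/63 + 1)/2 = -9/2 + (½)*(68/63) = -9/2 + 34/63 = -499/126)
43626 + G(-92) = 43626 - 499/126 = 5496377/126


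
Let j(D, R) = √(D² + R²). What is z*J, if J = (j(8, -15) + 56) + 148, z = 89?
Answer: 19669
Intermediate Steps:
J = 221 (J = (√(8² + (-15)²) + 56) + 148 = (√(64 + 225) + 56) + 148 = (√289 + 56) + 148 = (17 + 56) + 148 = 73 + 148 = 221)
z*J = 89*221 = 19669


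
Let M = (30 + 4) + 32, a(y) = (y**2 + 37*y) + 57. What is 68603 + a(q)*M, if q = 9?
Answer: 99689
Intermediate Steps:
a(y) = 57 + y**2 + 37*y
M = 66 (M = 34 + 32 = 66)
68603 + a(q)*M = 68603 + (57 + 9**2 + 37*9)*66 = 68603 + (57 + 81 + 333)*66 = 68603 + 471*66 = 68603 + 31086 = 99689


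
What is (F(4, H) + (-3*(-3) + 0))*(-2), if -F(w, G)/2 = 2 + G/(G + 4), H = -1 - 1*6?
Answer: -⅔ ≈ -0.66667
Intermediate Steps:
H = -7 (H = -1 - 6 = -7)
F(w, G) = -4 - 2*G/(4 + G) (F(w, G) = -2*(2 + G/(G + 4)) = -2*(2 + G/(4 + G)) = -4 - 2*G/(4 + G))
(F(4, H) + (-3*(-3) + 0))*(-2) = (2*(-8 - 3*(-7))/(4 - 7) + (-3*(-3) + 0))*(-2) = (2*(-8 + 21)/(-3) + (9 + 0))*(-2) = (2*(-⅓)*13 + 9)*(-2) = (-26/3 + 9)*(-2) = (⅓)*(-2) = -⅔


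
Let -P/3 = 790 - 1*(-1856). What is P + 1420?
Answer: -6518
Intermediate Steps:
P = -7938 (P = -3*(790 - 1*(-1856)) = -3*(790 + 1856) = -3*2646 = -7938)
P + 1420 = -7938 + 1420 = -6518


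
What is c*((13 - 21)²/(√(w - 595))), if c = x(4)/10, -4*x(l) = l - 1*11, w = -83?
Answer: -28*I*√678/1695 ≈ -0.43013*I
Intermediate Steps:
x(l) = 11/4 - l/4 (x(l) = -(l - 1*11)/4 = -(l - 11)/4 = -(-11 + l)/4 = 11/4 - l/4)
c = 7/40 (c = (11/4 - ¼*4)/10 = (11/4 - 1)*(⅒) = (7/4)*(⅒) = 7/40 ≈ 0.17500)
c*((13 - 21)²/(√(w - 595))) = 7*((13 - 21)²/(√(-83 - 595)))/40 = 7*((-8)²/(√(-678)))/40 = 7*(64/((I*√678)))/40 = 7*(64*(-I*√678/678))/40 = 7*(-32*I*√678/339)/40 = -28*I*√678/1695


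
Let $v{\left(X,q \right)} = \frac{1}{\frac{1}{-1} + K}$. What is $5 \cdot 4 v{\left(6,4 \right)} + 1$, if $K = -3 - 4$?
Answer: $- \frac{3}{2} \approx -1.5$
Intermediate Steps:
$K = -7$ ($K = -3 - 4 = -7$)
$v{\left(X,q \right)} = - \frac{1}{8}$ ($v{\left(X,q \right)} = \frac{1}{\frac{1}{-1} - 7} = \frac{1}{-1 - 7} = \frac{1}{-8} = - \frac{1}{8}$)
$5 \cdot 4 v{\left(6,4 \right)} + 1 = 5 \cdot 4 \left(- \frac{1}{8}\right) + 1 = 20 \left(- \frac{1}{8}\right) + 1 = - \frac{5}{2} + 1 = - \frac{3}{2}$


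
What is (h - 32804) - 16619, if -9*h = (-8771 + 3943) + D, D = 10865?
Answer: -450844/9 ≈ -50094.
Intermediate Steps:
h = -6037/9 (h = -((-8771 + 3943) + 10865)/9 = -(-4828 + 10865)/9 = -⅑*6037 = -6037/9 ≈ -670.78)
(h - 32804) - 16619 = (-6037/9 - 32804) - 16619 = -301273/9 - 16619 = -450844/9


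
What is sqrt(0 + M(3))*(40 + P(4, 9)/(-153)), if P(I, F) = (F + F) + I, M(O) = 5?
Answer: 6098*sqrt(5)/153 ≈ 89.121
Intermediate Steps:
P(I, F) = I + 2*F (P(I, F) = 2*F + I = I + 2*F)
sqrt(0 + M(3))*(40 + P(4, 9)/(-153)) = sqrt(0 + 5)*(40 + (4 + 2*9)/(-153)) = sqrt(5)*(40 + (4 + 18)*(-1/153)) = sqrt(5)*(40 + 22*(-1/153)) = sqrt(5)*(40 - 22/153) = sqrt(5)*(6098/153) = 6098*sqrt(5)/153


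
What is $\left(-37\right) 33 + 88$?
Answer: $-1133$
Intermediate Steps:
$\left(-37\right) 33 + 88 = -1221 + 88 = -1133$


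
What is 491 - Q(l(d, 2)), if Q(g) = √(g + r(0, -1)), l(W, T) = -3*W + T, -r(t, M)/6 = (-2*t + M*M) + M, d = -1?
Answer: 491 - √5 ≈ 488.76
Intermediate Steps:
r(t, M) = -6*M - 6*M² + 12*t (r(t, M) = -6*((-2*t + M*M) + M) = -6*((-2*t + M²) + M) = -6*((M² - 2*t) + M) = -6*(M + M² - 2*t) = -6*M - 6*M² + 12*t)
l(W, T) = T - 3*W
Q(g) = √g (Q(g) = √(g + (-6*(-1) - 6*(-1)² + 12*0)) = √(g + (6 - 6*1 + 0)) = √(g + (6 - 6 + 0)) = √(g + 0) = √g)
491 - Q(l(d, 2)) = 491 - √(2 - 3*(-1)) = 491 - √(2 + 3) = 491 - √5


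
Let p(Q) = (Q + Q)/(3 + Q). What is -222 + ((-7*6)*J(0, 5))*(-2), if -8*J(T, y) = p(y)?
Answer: -1881/8 ≈ -235.13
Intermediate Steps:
p(Q) = 2*Q/(3 + Q) (p(Q) = (2*Q)/(3 + Q) = 2*Q/(3 + Q))
J(T, y) = -y/(4*(3 + y))
-222 + ((-7*6)*J(0, 5))*(-2) = -222 + ((-7*6)*(-1*5/(12 + 4*5)))*(-2) = -222 - (-42)*5/(12 + 20)*(-2) = -222 - (-42)*5/32*(-2) = -222 - 42*(-5/32)*(-2) = -222 + (105/16)*(-2) = -222 - 105/8 = -1881/8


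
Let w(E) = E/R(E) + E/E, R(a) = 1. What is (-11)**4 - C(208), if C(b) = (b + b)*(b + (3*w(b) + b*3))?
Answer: -592303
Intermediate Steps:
w(E) = 1 + E (w(E) = E/1 + E/E = E*1 + 1 = E + 1 = 1 + E)
C(b) = 2*b*(3 + 7*b) (C(b) = (b + b)*(b + (3*(1 + b) + b*3)) = (2*b)*(b + ((3 + 3*b) + 3*b)) = (2*b)*(b + (3 + 6*b)) = (2*b)*(3 + 7*b) = 2*b*(3 + 7*b))
(-11)**4 - C(208) = (-11)**4 - 2*208*(3 + 7*208) = 14641 - 2*208*(3 + 1456) = 14641 - 2*208*1459 = 14641 - 1*606944 = 14641 - 606944 = -592303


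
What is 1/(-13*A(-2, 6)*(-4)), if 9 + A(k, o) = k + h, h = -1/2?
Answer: -1/598 ≈ -0.0016722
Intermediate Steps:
h = -½ (h = -1*½ = -½ ≈ -0.50000)
A(k, o) = -19/2 + k (A(k, o) = -9 + (k - ½) = -9 + (-½ + k) = -19/2 + k)
1/(-13*A(-2, 6)*(-4)) = 1/(-13*(-19/2 - 2)*(-4)) = 1/(-13*(-23/2)*(-4)) = 1/((299/2)*(-4)) = 1/(-598) = -1/598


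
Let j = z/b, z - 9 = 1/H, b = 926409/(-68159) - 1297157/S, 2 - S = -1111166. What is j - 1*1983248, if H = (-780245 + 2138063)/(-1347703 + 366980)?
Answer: -215009802417108035474512/108412937571999225 ≈ -1.9832e+6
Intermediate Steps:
S = 1111168 (S = 2 - 1*(-1111166) = 2 + 1111166 = 1111168)
b = -1117808959675/75736099712 (b = 926409/(-68159) - 1297157/1111168 = 926409*(-1/68159) - 1297157*1/1111168 = -926409/68159 - 1297157/1111168 = -1117808959675/75736099712 ≈ -14.759)
H = -1357818/980723 (H = 1357818/(-980723) = 1357818*(-1/980723) = -1357818/980723 ≈ -1.3845)
z = 11239639/1357818 (z = 9 + 1/(-1357818/980723) = 9 - 980723/1357818 = 11239639/1357818 ≈ 8.2777)
j = -60803315716491712/108412937571999225 (j = 11239639/(1357818*(-1117808959675/75736099712)) = (11239639/1357818)*(-75736099712/1117808959675) = -60803315716491712/108412937571999225 ≈ -0.56085)
j - 1*1983248 = -60803315716491712/108412937571999225 - 1*1983248 = -60803315716491712/108412937571999225 - 1983248 = -215009802417108035474512/108412937571999225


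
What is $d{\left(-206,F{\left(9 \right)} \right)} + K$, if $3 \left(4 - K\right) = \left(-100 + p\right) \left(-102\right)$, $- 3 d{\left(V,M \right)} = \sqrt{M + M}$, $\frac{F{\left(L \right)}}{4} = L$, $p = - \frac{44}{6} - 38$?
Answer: $- \frac{14812}{3} - 2 \sqrt{2} \approx -4940.2$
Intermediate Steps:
$p = - \frac{136}{3}$ ($p = \left(-44\right) \frac{1}{6} - 38 = - \frac{22}{3} - 38 = - \frac{136}{3} \approx -45.333$)
$F{\left(L \right)} = 4 L$
$d{\left(V,M \right)} = - \frac{\sqrt{2} \sqrt{M}}{3}$ ($d{\left(V,M \right)} = - \frac{\sqrt{M + M}}{3} = - \frac{\sqrt{2 M}}{3} = - \frac{\sqrt{2} \sqrt{M}}{3}$)
$K = - \frac{14812}{3}$ ($K = 4 - \frac{\left(-100 - \frac{136}{3}\right) \left(-102\right)}{3} = 4 - \frac{\left(- \frac{436}{3}\right) \left(-102\right)}{3} = 4 - \frac{14824}{3} = - \frac{14812}{3} \approx -4937.3$)
$d{\left(-206,F{\left(9 \right)} \right)} + K = - \frac{\sqrt{2} \sqrt{4 \cdot 9}}{3} - \frac{14812}{3} = - \frac{\sqrt{2} \sqrt{36}}{3} - \frac{14812}{3} = \left(- \frac{1}{3}\right) \sqrt{2} \cdot 6 - \frac{14812}{3} = - 2 \sqrt{2} - \frac{14812}{3} = - \frac{14812}{3} - 2 \sqrt{2}$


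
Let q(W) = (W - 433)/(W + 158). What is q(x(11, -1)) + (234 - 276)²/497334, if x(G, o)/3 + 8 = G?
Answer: -35095838/13842463 ≈ -2.5354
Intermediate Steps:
x(G, o) = -24 + 3*G
q(W) = (-433 + W)/(158 + W)
q(x(11, -1)) + (234 - 276)²/497334 = (-433 + (-24 + 3*11))/(158 + (-24 + 3*11)) + (234 - 276)²/497334 = (-433 + (-24 + 33))/(158 + (-24 + 33)) + (-42)²*(1/497334) = (-433 + 9)/(158 + 9) + 1764*(1/497334) = -424/167 + 294/82889 = -35095838/13842463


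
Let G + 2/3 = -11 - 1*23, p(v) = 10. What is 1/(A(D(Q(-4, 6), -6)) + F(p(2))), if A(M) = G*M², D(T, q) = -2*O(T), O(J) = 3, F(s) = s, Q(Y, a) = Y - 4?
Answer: -1/1238 ≈ -0.00080775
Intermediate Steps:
Q(Y, a) = -4 + Y
G = -104/3 (G = -⅔ + (-11 - 1*23) = -⅔ + (-11 - 23) = -⅔ - 34 = -104/3 ≈ -34.667)
D(T, q) = -6 (D(T, q) = -2*3 = -6)
A(M) = -104*M²/3
1/(A(D(Q(-4, 6), -6)) + F(p(2))) = 1/(-104/3*(-6)² + 10) = 1/(-104/3*36 + 10) = 1/(-1248 + 10) = 1/(-1238) = -1/1238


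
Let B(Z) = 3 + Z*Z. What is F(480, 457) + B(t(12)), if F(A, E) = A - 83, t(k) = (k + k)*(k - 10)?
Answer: 2704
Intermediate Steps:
t(k) = 2*k*(-10 + k) (t(k) = (2*k)*(-10 + k) = 2*k*(-10 + k))
F(A, E) = -83 + A
B(Z) = 3 + Z²
F(480, 457) + B(t(12)) = (-83 + 480) + (3 + (2*12*(-10 + 12))²) = 397 + (3 + (2*12*2)²) = 397 + (3 + 48²) = 397 + (3 + 2304) = 397 + 2307 = 2704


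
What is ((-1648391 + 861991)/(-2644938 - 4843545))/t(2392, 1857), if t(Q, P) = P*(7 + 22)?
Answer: 786400/403277274999 ≈ 1.9500e-6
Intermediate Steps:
t(Q, P) = 29*P (t(Q, P) = P*29 = 29*P)
((-1648391 + 861991)/(-2644938 - 4843545))/t(2392, 1857) = ((-1648391 + 861991)/(-2644938 - 4843545))/((29*1857)) = -786400/(-7488483)/53853 = -786400*(-1/7488483)*(1/53853) = (786400/7488483)*(1/53853) = 786400/403277274999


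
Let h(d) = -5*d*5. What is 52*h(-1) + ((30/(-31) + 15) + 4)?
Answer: 40859/31 ≈ 1318.0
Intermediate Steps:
h(d) = -25*d
52*h(-1) + ((30/(-31) + 15) + 4) = 52*(-25*(-1)) + ((30/(-31) + 15) + 4) = 52*25 + ((30*(-1/31) + 15) + 4) = 1300 + ((-30/31 + 15) + 4) = 1300 + (435/31 + 4) = 1300 + 559/31 = 40859/31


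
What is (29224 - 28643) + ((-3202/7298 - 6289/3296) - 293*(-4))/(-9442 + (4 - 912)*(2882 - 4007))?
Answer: 7072019749979023/12172126820032 ≈ 581.00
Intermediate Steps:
(29224 - 28643) + ((-3202/7298 - 6289/3296) - 293*(-4))/(-9442 + (4 - 912)*(2882 - 4007)) = 581 + ((-3202*1/7298 - 6289*1/3296) + 1172)/(-9442 - 908*(-1125)) = 581 + ((-1601/3649 - 6289/3296) + 1172)/(-9442 + 1021500) = 581 + (-28225457/12027104 + 1172)/1012058 = 581 + (14067540431/12027104)*(1/1012058) = 581 + 14067540431/12172126820032 = 7072019749979023/12172126820032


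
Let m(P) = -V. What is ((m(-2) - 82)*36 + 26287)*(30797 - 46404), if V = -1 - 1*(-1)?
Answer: -364189345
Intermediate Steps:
V = 0 (V = -1 + 1 = 0)
m(P) = 0 (m(P) = -1*0 = 0)
((m(-2) - 82)*36 + 26287)*(30797 - 46404) = ((0 - 82)*36 + 26287)*(30797 - 46404) = (-82*36 + 26287)*(-15607) = (-2952 + 26287)*(-15607) = 23335*(-15607) = -364189345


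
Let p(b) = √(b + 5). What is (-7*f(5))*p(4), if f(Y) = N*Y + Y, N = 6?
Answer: -735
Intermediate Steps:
p(b) = √(5 + b)
f(Y) = 7*Y (f(Y) = 6*Y + Y = 7*Y)
(-7*f(5))*p(4) = (-49*5)*√(5 + 4) = (-7*35)*√9 = -245*3 = -735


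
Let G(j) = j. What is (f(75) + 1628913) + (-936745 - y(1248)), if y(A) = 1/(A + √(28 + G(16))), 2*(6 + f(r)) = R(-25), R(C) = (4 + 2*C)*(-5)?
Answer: 269548433793/389365 + √11/778730 ≈ 6.9228e+5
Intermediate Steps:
R(C) = -20 - 10*C
f(r) = 109 (f(r) = -6 + (-20 - 10*(-25))/2 = -6 + (-20 + 250)/2 = -6 + (½)*230 = -6 + 115 = 109)
y(A) = 1/(A + 2*√11) (y(A) = 1/(A + √(28 + 16)) = 1/(A + √44) = 1/(A + 2*√11))
(f(75) + 1628913) + (-936745 - y(1248)) = (109 + 1628913) + (-936745 - 1/(1248 + 2*√11)) = 1629022 + (-936745 - 1/(1248 + 2*√11)) = 692277 - 1/(1248 + 2*√11)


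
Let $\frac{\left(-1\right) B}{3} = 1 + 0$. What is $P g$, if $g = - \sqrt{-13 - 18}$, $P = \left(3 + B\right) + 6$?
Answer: $- 6 i \sqrt{31} \approx - 33.407 i$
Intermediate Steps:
$B = -3$ ($B = - 3 \left(1 + 0\right) = \left(-3\right) 1 = -3$)
$P = 6$ ($P = \left(3 - 3\right) + 6 = 0 + 6 = 6$)
$g = - i \sqrt{31}$ ($g = - \sqrt{-31} = - i \sqrt{31} \approx - 5.5678 i$)
$P g = 6 \left(- i \sqrt{31}\right) = - 6 i \sqrt{31}$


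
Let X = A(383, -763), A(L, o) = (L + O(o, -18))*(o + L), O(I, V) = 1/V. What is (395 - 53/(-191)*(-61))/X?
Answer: -324954/125073485 ≈ -0.0025981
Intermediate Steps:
A(L, o) = (-1/18 + L)*(L + o) (A(L, o) = (L + 1/(-18))*(o + L) = (L - 1/18)*(L + o) = (-1/18 + L)*(L + o))
X = -1309670/9 (X = 383² - 1/18*383 - 1/18*(-763) + 383*(-763) = 146689 - 383/18 + 763/18 - 292229 = -1309670/9 ≈ -1.4552e+5)
(395 - 53/(-191)*(-61))/X = (395 - 53/(-191)*(-61))/(-1309670/9) = (395 - 53*(-1/191)*(-61))*(-9/1309670) = (395 + (53/191)*(-61))*(-9/1309670) = (395 - 3233/191)*(-9/1309670) = (72212/191)*(-9/1309670) = -324954/125073485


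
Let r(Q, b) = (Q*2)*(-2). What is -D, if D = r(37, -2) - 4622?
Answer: 4770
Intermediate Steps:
r(Q, b) = -4*Q (r(Q, b) = (2*Q)*(-2) = -4*Q)
D = -4770 (D = -4*37 - 4622 = -148 - 4622 = -4770)
-D = -1*(-4770) = 4770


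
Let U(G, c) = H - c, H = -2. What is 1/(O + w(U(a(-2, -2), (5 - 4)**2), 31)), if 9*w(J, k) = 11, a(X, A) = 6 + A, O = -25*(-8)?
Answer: 9/1811 ≈ 0.0049696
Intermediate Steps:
O = 200
U(G, c) = -2 - c
w(J, k) = 11/9 (w(J, k) = (1/9)*11 = 11/9)
1/(O + w(U(a(-2, -2), (5 - 4)**2), 31)) = 1/(200 + 11/9) = 1/(1811/9) = 9/1811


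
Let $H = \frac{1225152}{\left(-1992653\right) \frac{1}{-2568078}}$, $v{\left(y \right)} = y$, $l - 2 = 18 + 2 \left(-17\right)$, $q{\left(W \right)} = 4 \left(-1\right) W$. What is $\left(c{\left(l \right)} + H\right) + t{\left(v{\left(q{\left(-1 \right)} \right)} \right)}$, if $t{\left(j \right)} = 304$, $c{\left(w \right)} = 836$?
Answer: $\frac{3148557522276}{1992653} \approx 1.5801 \cdot 10^{6}$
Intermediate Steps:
$q{\left(W \right)} = - 4 W$
$l = -14$ ($l = 2 + \left(18 + 2 \left(-17\right)\right) = 2 + \left(18 - 34\right) = 2 - 16 = -14$)
$H = \frac{3146285897856}{1992653}$ ($H = \frac{1225152}{\left(-1992653\right) \left(- \frac{1}{2568078}\right)} = \frac{1225152}{\frac{1992653}{2568078}} = 1225152 \cdot \frac{2568078}{1992653} = \frac{3146285897856}{1992653} \approx 1.5789 \cdot 10^{6}$)
$\left(c{\left(l \right)} + H\right) + t{\left(v{\left(q{\left(-1 \right)} \right)} \right)} = \left(836 + \frac{3146285897856}{1992653}\right) + 304 = \frac{3147951755764}{1992653} + 304 = \frac{3148557522276}{1992653}$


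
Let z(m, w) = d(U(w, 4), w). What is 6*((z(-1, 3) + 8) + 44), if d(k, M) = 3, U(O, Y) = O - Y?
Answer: 330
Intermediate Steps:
z(m, w) = 3
6*((z(-1, 3) + 8) + 44) = 6*((3 + 8) + 44) = 6*(11 + 44) = 6*55 = 330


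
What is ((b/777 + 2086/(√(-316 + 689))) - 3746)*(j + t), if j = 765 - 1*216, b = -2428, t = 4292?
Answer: -14102171870/777 + 10098326*√373/373 ≈ -1.7627e+7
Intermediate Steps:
j = 549 (j = 765 - 216 = 549)
((b/777 + 2086/(√(-316 + 689))) - 3746)*(j + t) = ((-2428/777 + 2086/(√(-316 + 689))) - 3746)*(549 + 4292) = ((-2428*1/777 + 2086/(√373)) - 3746)*4841 = ((-2428/777 + 2086*(√373/373)) - 3746)*4841 = ((-2428/777 + 2086*√373/373) - 3746)*4841 = (-2913070/777 + 2086*√373/373)*4841 = -14102171870/777 + 10098326*√373/373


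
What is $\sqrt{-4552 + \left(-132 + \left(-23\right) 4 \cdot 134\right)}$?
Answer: $2 i \sqrt{4253} \approx 130.43 i$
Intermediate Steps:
$\sqrt{-4552 + \left(-132 + \left(-23\right) 4 \cdot 134\right)} = \sqrt{-4552 - 12460} = \sqrt{-17012} = 2 i \sqrt{4253}$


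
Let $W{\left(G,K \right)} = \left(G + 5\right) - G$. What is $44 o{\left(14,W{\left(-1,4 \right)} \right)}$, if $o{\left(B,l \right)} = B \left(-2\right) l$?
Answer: $-6160$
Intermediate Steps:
$W{\left(G,K \right)} = 5$ ($W{\left(G,K \right)} = \left(5 + G\right) - G = 5$)
$o{\left(B,l \right)} = - 2 B l$
$44 o{\left(14,W{\left(-1,4 \right)} \right)} = 44 \left(\left(-2\right) 14 \cdot 5\right) = 44 \left(-140\right) = -6160$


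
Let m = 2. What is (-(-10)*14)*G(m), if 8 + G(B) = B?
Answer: -840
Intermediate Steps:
G(B) = -8 + B
(-(-10)*14)*G(m) = (-(-10)*14)*(-8 + 2) = -10*(-14)*(-6) = 140*(-6) = -840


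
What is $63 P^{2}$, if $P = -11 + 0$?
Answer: $7623$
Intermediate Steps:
$P = -11$
$63 P^{2} = 63 \left(-11\right)^{2} = 63 \cdot 121 = 7623$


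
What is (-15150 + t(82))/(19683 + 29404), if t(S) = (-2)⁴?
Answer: -15134/49087 ≈ -0.30831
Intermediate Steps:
t(S) = 16
(-15150 + t(82))/(19683 + 29404) = (-15150 + 16)/(19683 + 29404) = -15134/49087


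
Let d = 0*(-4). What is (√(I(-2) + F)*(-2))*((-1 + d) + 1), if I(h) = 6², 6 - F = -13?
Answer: 0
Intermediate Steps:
F = 19 (F = 6 - 1*(-13) = 6 + 13 = 19)
I(h) = 36
d = 0
(√(I(-2) + F)*(-2))*((-1 + d) + 1) = (√(36 + 19)*(-2))*((-1 + 0) + 1) = (√55*(-2))*(-1 + 1) = -2*√55*0 = 0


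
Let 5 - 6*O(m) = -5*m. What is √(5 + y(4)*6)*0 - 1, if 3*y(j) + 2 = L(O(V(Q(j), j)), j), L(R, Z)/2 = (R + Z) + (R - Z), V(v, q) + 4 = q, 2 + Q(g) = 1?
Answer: -1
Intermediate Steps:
Q(g) = -1 (Q(g) = -2 + 1 = -1)
V(v, q) = -4 + q
O(m) = ⅚ + 5*m/6 (O(m) = ⅚ - (-5)*m/6 = ⅚ + 5*m/6)
L(R, Z) = 4*R (L(R, Z) = 2*((R + Z) + (R - Z)) = 2*(2*R) = 4*R)
y(j) = -4 + 10*j/9 (y(j) = -⅔ + (4*(⅚ + 5*(-4 + j)/6))/3 = -⅔ + (4*(⅚ + (-10/3 + 5*j/6)))/3 = -⅔ + (4*(-5/2 + 5*j/6))/3 = -⅔ + (-10 + 10*j/3)/3 = -⅔ + (-10/3 + 10*j/9) = -4 + 10*j/9)
√(5 + y(4)*6)*0 - 1 = √(5 + (-4 + (10/9)*4)*6)*0 - 1 = √(5 + (-4 + 40/9)*6)*0 - 1 = √(5 + (4/9)*6)*0 - 1 = √(5 + 8/3)*0 - 1 = √(23/3)*0 - 1 = (√69/3)*0 - 1 = 0 - 1 = -1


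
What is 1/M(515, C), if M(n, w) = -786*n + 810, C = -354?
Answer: -1/403980 ≈ -2.4754e-6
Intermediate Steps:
M(n, w) = 810 - 786*n
1/M(515, C) = 1/(810 - 786*515) = 1/(810 - 404790) = 1/(-403980) = -1/403980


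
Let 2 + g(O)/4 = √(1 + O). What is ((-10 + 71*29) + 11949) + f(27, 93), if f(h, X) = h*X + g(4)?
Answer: 16501 + 4*√5 ≈ 16510.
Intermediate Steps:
g(O) = -8 + 4*√(1 + O)
f(h, X) = -8 + 4*√5 + X*h (f(h, X) = h*X + (-8 + 4*√(1 + 4)) = X*h + (-8 + 4*√5) = -8 + 4*√5 + X*h)
((-10 + 71*29) + 11949) + f(27, 93) = ((-10 + 71*29) + 11949) + (-8 + 4*√5 + 93*27) = ((-10 + 2059) + 11949) + (-8 + 4*√5 + 2511) = (2049 + 11949) + (2503 + 4*√5) = 13998 + (2503 + 4*√5) = 16501 + 4*√5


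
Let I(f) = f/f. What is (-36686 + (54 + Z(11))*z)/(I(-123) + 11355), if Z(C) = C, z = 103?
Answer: -29991/11356 ≈ -2.6410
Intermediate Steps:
I(f) = 1
(-36686 + (54 + Z(11))*z)/(I(-123) + 11355) = (-36686 + (54 + 11)*103)/(1 + 11355) = (-36686 + 65*103)/11356 = (-36686 + 6695)*(1/11356) = -29991*1/11356 = -29991/11356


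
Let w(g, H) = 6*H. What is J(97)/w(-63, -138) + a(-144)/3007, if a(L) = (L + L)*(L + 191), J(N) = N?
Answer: -11499487/2489796 ≈ -4.6186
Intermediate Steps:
a(L) = 2*L*(191 + L) (a(L) = (2*L)*(191 + L) = 2*L*(191 + L))
J(97)/w(-63, -138) + a(-144)/3007 = 97/((6*(-138))) + (2*(-144)*(191 - 144))/3007 = 97/(-828) + (2*(-144)*47)*(1/3007) = 97*(-1/828) - 13536*1/3007 = -97/828 - 13536/3007 = -11499487/2489796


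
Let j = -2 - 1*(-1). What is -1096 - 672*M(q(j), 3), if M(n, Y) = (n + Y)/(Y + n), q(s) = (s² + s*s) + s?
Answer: -1768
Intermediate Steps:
j = -1 (j = -2 + 1 = -1)
q(s) = s + 2*s² (q(s) = (s² + s²) + s = 2*s² + s = s + 2*s²)
M(n, Y) = 1 (M(n, Y) = (Y + n)/(Y + n) = 1)
-1096 - 672*M(q(j), 3) = -1096 - 672*1 = -1096 - 672 = -1768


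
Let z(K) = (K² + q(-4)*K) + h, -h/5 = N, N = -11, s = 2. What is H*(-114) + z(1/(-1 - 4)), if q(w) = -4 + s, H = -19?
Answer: 55536/25 ≈ 2221.4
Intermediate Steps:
h = 55 (h = -5*(-11) = 55)
q(w) = -2 (q(w) = -4 + 2 = -2)
z(K) = 55 + K² - 2*K (z(K) = (K² - 2*K) + 55 = 55 + K² - 2*K)
H*(-114) + z(1/(-1 - 4)) = -19*(-114) + (55 + (1/(-1 - 4))² - 2/(-1 - 4)) = 2166 + (55 + (1/(-5))² - 2/(-5)) = 2166 + (55 + (-⅕)² - 2*(-⅕)) = 2166 + (55 + 1/25 + ⅖) = 2166 + 1386/25 = 55536/25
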